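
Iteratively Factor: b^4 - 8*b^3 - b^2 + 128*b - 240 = (b - 3)*(b^3 - 5*b^2 - 16*b + 80) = (b - 3)*(b + 4)*(b^2 - 9*b + 20) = (b - 4)*(b - 3)*(b + 4)*(b - 5)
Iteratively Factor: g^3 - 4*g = (g)*(g^2 - 4) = g*(g + 2)*(g - 2)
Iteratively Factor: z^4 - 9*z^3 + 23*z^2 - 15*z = (z - 3)*(z^3 - 6*z^2 + 5*z) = (z - 5)*(z - 3)*(z^2 - z) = (z - 5)*(z - 3)*(z - 1)*(z)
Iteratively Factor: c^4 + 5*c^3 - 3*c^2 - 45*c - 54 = (c + 2)*(c^3 + 3*c^2 - 9*c - 27) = (c - 3)*(c + 2)*(c^2 + 6*c + 9) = (c - 3)*(c + 2)*(c + 3)*(c + 3)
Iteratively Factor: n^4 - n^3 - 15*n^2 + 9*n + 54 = (n - 3)*(n^3 + 2*n^2 - 9*n - 18) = (n - 3)*(n + 3)*(n^2 - n - 6) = (n - 3)^2*(n + 3)*(n + 2)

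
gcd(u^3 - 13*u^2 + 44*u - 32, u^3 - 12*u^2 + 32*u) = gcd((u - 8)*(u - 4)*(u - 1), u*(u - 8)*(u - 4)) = u^2 - 12*u + 32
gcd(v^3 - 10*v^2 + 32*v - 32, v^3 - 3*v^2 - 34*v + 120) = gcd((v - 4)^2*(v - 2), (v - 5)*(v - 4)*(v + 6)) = v - 4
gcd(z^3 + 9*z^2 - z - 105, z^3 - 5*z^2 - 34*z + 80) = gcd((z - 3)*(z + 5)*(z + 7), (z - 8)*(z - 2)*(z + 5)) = z + 5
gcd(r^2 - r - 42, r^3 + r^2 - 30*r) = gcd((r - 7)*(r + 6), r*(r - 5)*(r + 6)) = r + 6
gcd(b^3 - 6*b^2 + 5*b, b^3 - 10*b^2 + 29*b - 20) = b^2 - 6*b + 5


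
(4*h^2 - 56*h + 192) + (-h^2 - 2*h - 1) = 3*h^2 - 58*h + 191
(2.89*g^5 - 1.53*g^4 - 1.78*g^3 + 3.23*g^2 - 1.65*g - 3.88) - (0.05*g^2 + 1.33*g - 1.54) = 2.89*g^5 - 1.53*g^4 - 1.78*g^3 + 3.18*g^2 - 2.98*g - 2.34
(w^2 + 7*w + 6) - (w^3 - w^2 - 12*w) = -w^3 + 2*w^2 + 19*w + 6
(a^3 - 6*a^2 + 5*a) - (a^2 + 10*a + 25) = a^3 - 7*a^2 - 5*a - 25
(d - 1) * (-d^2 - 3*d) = -d^3 - 2*d^2 + 3*d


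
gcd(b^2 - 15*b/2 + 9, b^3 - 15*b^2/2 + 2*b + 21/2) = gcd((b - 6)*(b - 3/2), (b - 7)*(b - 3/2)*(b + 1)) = b - 3/2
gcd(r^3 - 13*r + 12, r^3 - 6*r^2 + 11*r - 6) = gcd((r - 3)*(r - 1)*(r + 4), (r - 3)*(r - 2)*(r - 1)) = r^2 - 4*r + 3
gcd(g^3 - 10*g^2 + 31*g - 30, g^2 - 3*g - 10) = g - 5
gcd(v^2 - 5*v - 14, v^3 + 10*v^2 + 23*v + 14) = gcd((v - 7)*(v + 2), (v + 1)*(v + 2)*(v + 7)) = v + 2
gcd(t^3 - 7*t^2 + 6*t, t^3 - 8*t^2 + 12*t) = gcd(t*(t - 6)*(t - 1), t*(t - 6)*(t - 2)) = t^2 - 6*t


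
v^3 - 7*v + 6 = (v - 2)*(v - 1)*(v + 3)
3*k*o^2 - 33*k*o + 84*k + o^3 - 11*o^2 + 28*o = (3*k + o)*(o - 7)*(o - 4)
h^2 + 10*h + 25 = (h + 5)^2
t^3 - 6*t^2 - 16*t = t*(t - 8)*(t + 2)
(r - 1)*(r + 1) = r^2 - 1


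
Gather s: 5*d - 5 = 5*d - 5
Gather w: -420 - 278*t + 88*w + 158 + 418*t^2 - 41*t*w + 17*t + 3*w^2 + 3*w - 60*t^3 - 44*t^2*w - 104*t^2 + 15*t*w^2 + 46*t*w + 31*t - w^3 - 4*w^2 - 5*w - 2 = -60*t^3 + 314*t^2 - 230*t - w^3 + w^2*(15*t - 1) + w*(-44*t^2 + 5*t + 86) - 264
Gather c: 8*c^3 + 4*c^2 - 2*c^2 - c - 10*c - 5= 8*c^3 + 2*c^2 - 11*c - 5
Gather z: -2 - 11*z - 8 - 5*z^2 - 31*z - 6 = -5*z^2 - 42*z - 16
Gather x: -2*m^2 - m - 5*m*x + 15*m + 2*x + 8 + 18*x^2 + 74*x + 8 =-2*m^2 + 14*m + 18*x^2 + x*(76 - 5*m) + 16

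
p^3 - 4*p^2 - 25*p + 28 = (p - 7)*(p - 1)*(p + 4)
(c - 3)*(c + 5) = c^2 + 2*c - 15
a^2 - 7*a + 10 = (a - 5)*(a - 2)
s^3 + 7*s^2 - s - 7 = (s - 1)*(s + 1)*(s + 7)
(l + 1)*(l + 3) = l^2 + 4*l + 3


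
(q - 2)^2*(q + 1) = q^3 - 3*q^2 + 4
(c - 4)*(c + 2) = c^2 - 2*c - 8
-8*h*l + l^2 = l*(-8*h + l)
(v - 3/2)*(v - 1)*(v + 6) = v^3 + 7*v^2/2 - 27*v/2 + 9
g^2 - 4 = (g - 2)*(g + 2)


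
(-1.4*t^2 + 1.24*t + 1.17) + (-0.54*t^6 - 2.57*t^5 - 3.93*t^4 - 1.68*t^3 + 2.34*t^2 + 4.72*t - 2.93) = -0.54*t^6 - 2.57*t^5 - 3.93*t^4 - 1.68*t^3 + 0.94*t^2 + 5.96*t - 1.76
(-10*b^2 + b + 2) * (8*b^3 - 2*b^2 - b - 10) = -80*b^5 + 28*b^4 + 24*b^3 + 95*b^2 - 12*b - 20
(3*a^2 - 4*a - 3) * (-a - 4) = -3*a^3 - 8*a^2 + 19*a + 12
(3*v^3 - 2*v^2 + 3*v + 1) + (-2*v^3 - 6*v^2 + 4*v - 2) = v^3 - 8*v^2 + 7*v - 1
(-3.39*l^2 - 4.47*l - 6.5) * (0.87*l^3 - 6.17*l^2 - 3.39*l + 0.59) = -2.9493*l^5 + 17.0274*l^4 + 33.417*l^3 + 53.2582*l^2 + 19.3977*l - 3.835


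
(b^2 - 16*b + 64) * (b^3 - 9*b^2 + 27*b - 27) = b^5 - 25*b^4 + 235*b^3 - 1035*b^2 + 2160*b - 1728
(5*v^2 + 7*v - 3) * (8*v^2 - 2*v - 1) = 40*v^4 + 46*v^3 - 43*v^2 - v + 3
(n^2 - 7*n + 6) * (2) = 2*n^2 - 14*n + 12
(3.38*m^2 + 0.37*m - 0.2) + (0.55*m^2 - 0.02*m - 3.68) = 3.93*m^2 + 0.35*m - 3.88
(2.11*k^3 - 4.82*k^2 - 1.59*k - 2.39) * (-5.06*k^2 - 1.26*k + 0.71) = -10.6766*k^5 + 21.7306*k^4 + 15.6167*k^3 + 10.6746*k^2 + 1.8825*k - 1.6969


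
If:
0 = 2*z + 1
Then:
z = -1/2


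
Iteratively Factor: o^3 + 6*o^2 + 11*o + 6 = (o + 1)*(o^2 + 5*o + 6) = (o + 1)*(o + 3)*(o + 2)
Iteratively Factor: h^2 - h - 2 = (h - 2)*(h + 1)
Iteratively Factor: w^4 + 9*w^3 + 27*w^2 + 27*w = (w + 3)*(w^3 + 6*w^2 + 9*w) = (w + 3)^2*(w^2 + 3*w) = (w + 3)^3*(w)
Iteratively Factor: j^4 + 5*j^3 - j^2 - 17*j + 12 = (j - 1)*(j^3 + 6*j^2 + 5*j - 12) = (j - 1)^2*(j^2 + 7*j + 12) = (j - 1)^2*(j + 4)*(j + 3)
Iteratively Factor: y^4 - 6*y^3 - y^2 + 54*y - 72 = (y - 4)*(y^3 - 2*y^2 - 9*y + 18) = (y - 4)*(y - 2)*(y^2 - 9) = (y - 4)*(y - 2)*(y + 3)*(y - 3)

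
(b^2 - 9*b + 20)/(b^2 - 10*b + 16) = (b^2 - 9*b + 20)/(b^2 - 10*b + 16)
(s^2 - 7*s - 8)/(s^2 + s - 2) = (s^2 - 7*s - 8)/(s^2 + s - 2)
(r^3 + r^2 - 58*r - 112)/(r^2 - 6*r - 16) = r + 7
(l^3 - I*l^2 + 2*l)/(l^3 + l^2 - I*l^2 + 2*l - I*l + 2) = l/(l + 1)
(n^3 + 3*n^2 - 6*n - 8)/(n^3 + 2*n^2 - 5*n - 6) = (n + 4)/(n + 3)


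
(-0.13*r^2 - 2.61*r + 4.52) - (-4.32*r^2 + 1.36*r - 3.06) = 4.19*r^2 - 3.97*r + 7.58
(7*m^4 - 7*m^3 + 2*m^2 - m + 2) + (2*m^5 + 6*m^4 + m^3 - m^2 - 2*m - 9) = 2*m^5 + 13*m^4 - 6*m^3 + m^2 - 3*m - 7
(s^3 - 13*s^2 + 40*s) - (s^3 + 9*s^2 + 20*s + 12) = -22*s^2 + 20*s - 12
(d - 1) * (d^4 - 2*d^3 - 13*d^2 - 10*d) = d^5 - 3*d^4 - 11*d^3 + 3*d^2 + 10*d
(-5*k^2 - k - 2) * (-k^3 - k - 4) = 5*k^5 + k^4 + 7*k^3 + 21*k^2 + 6*k + 8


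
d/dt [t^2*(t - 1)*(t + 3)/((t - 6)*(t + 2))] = 2*t*(t^4 - 5*t^3 - 32*t^2 - 30*t + 36)/(t^4 - 8*t^3 - 8*t^2 + 96*t + 144)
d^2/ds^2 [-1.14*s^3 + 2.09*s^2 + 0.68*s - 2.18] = 4.18 - 6.84*s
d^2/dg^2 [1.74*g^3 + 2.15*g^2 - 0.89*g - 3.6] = 10.44*g + 4.3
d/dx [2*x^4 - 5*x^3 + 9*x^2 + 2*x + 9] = 8*x^3 - 15*x^2 + 18*x + 2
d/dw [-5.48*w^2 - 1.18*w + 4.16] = -10.96*w - 1.18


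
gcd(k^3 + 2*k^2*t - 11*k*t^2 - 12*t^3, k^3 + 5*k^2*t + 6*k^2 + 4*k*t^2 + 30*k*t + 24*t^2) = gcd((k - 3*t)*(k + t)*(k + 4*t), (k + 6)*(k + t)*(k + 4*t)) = k^2 + 5*k*t + 4*t^2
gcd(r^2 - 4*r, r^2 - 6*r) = r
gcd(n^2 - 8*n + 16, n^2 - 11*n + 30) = 1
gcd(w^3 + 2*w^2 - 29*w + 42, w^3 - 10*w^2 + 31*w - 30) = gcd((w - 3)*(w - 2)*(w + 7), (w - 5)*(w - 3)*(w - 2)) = w^2 - 5*w + 6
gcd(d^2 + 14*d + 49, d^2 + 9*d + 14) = d + 7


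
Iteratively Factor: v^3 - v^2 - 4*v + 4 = (v - 2)*(v^2 + v - 2) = (v - 2)*(v + 2)*(v - 1)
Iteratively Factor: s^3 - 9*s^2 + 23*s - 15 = (s - 5)*(s^2 - 4*s + 3) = (s - 5)*(s - 1)*(s - 3)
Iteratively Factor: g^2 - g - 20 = (g + 4)*(g - 5)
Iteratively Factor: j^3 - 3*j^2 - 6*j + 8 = (j + 2)*(j^2 - 5*j + 4) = (j - 1)*(j + 2)*(j - 4)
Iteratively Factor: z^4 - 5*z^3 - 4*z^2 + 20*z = (z + 2)*(z^3 - 7*z^2 + 10*z) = (z - 2)*(z + 2)*(z^2 - 5*z) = (z - 5)*(z - 2)*(z + 2)*(z)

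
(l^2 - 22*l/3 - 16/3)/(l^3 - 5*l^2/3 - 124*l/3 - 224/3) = (3*l + 2)/(3*l^2 + 19*l + 28)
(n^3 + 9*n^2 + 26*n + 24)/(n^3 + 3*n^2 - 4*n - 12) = (n + 4)/(n - 2)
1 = 1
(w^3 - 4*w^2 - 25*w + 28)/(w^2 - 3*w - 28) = w - 1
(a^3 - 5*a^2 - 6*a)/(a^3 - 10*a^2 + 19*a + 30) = a/(a - 5)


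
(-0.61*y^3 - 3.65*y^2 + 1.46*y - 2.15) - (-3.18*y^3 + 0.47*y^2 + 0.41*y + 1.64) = 2.57*y^3 - 4.12*y^2 + 1.05*y - 3.79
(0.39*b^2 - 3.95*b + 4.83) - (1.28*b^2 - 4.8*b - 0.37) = -0.89*b^2 + 0.85*b + 5.2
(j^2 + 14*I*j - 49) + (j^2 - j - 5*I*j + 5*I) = 2*j^2 - j + 9*I*j - 49 + 5*I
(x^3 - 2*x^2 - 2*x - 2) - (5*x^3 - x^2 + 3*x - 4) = -4*x^3 - x^2 - 5*x + 2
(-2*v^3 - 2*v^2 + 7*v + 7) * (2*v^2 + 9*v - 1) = -4*v^5 - 22*v^4 - 2*v^3 + 79*v^2 + 56*v - 7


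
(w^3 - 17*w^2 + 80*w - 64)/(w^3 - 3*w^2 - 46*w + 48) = (w - 8)/(w + 6)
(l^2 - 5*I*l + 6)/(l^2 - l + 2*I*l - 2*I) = (l^2 - 5*I*l + 6)/(l^2 - l + 2*I*l - 2*I)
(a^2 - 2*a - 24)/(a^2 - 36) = (a + 4)/(a + 6)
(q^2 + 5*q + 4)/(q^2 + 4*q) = (q + 1)/q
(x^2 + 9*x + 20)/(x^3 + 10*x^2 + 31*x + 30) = (x + 4)/(x^2 + 5*x + 6)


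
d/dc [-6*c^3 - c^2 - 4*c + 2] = -18*c^2 - 2*c - 4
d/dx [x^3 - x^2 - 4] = x*(3*x - 2)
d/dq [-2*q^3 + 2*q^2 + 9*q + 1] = -6*q^2 + 4*q + 9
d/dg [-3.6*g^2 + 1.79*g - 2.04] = 1.79 - 7.2*g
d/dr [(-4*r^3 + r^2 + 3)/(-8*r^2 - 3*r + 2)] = (32*r^4 + 24*r^3 - 27*r^2 + 52*r + 9)/(64*r^4 + 48*r^3 - 23*r^2 - 12*r + 4)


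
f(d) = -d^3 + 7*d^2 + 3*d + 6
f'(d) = -3*d^2 + 14*d + 3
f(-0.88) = 9.46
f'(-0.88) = -11.64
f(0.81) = 12.49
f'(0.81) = 12.37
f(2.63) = 44.12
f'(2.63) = 19.07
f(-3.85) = 155.27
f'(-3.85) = -95.37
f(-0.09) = 5.79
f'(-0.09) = 1.72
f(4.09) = 66.95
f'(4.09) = 10.08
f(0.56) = 9.70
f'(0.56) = 9.90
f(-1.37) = 17.60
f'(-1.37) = -21.81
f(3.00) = 51.00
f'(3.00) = 18.00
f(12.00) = -678.00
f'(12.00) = -261.00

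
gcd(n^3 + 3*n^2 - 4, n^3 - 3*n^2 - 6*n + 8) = n^2 + n - 2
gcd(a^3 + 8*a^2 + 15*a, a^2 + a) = a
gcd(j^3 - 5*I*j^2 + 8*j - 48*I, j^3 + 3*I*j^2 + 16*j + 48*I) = j^2 - I*j + 12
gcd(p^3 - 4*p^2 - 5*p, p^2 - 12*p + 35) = p - 5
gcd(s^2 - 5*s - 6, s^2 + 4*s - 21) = 1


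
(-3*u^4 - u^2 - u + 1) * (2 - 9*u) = 27*u^5 - 6*u^4 + 9*u^3 + 7*u^2 - 11*u + 2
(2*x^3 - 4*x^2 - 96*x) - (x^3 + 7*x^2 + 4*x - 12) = x^3 - 11*x^2 - 100*x + 12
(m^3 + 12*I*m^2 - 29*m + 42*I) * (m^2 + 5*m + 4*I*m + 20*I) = m^5 + 5*m^4 + 16*I*m^4 - 77*m^3 + 80*I*m^3 - 385*m^2 - 74*I*m^2 - 168*m - 370*I*m - 840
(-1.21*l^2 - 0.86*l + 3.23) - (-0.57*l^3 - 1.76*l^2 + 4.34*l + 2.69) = 0.57*l^3 + 0.55*l^2 - 5.2*l + 0.54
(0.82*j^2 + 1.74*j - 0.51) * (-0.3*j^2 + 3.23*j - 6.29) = -0.246*j^4 + 2.1266*j^3 + 0.615399999999999*j^2 - 12.5919*j + 3.2079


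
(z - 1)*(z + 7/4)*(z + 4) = z^3 + 19*z^2/4 + 5*z/4 - 7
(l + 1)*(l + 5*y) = l^2 + 5*l*y + l + 5*y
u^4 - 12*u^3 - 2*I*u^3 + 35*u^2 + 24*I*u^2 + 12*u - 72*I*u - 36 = (u - 6)^2*(u - I)^2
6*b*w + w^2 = w*(6*b + w)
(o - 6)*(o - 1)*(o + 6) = o^3 - o^2 - 36*o + 36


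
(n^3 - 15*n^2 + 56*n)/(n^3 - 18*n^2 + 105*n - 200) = n*(n - 7)/(n^2 - 10*n + 25)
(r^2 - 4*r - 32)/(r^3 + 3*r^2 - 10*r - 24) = (r - 8)/(r^2 - r - 6)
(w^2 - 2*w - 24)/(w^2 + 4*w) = (w - 6)/w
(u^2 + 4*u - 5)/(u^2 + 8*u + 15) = (u - 1)/(u + 3)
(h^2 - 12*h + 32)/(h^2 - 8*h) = (h - 4)/h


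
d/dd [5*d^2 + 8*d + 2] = 10*d + 8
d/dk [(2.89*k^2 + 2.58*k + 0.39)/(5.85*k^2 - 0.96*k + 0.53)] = (-17.8674*k^2 - 1.4996*k + 1.7418)/(34.2225*k^4 - 11.232*k^3 + 7.1226*k^2 - 1.0176*k + 0.2809)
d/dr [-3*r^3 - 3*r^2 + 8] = 3*r*(-3*r - 2)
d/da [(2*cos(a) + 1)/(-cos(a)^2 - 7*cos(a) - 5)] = (-2*cos(a) - cos(2*a) + 2)*sin(a)/(cos(a)^2 + 7*cos(a) + 5)^2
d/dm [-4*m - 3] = -4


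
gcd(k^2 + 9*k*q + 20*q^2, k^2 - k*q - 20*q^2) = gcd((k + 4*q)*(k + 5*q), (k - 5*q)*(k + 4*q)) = k + 4*q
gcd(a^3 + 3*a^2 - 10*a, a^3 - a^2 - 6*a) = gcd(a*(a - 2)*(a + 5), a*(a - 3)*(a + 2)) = a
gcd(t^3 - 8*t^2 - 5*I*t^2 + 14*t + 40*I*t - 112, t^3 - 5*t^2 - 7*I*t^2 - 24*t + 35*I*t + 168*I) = t^2 + t*(-8 - 7*I) + 56*I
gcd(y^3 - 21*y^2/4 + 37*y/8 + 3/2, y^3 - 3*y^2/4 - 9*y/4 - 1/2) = y + 1/4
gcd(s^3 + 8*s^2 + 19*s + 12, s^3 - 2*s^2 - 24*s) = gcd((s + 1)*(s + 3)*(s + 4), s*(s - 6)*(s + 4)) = s + 4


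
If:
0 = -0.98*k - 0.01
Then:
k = -0.01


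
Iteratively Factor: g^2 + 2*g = (g)*(g + 2)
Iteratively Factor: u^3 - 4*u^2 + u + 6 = (u - 2)*(u^2 - 2*u - 3) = (u - 2)*(u + 1)*(u - 3)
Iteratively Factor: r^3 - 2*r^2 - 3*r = (r + 1)*(r^2 - 3*r) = r*(r + 1)*(r - 3)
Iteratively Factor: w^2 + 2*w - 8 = (w - 2)*(w + 4)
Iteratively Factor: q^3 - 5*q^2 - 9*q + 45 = (q - 5)*(q^2 - 9) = (q - 5)*(q - 3)*(q + 3)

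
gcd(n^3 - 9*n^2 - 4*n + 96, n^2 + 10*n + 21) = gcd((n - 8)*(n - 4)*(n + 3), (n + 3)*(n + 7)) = n + 3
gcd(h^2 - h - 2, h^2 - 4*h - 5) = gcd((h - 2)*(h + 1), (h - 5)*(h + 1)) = h + 1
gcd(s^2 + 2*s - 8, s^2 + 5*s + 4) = s + 4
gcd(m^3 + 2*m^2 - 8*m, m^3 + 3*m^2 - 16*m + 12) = m - 2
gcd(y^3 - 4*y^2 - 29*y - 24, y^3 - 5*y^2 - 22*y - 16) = y^2 - 7*y - 8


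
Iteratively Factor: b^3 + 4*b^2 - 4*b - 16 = (b + 2)*(b^2 + 2*b - 8) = (b - 2)*(b + 2)*(b + 4)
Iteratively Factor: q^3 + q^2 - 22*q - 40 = (q - 5)*(q^2 + 6*q + 8) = (q - 5)*(q + 4)*(q + 2)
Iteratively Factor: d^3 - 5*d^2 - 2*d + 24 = (d + 2)*(d^2 - 7*d + 12) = (d - 4)*(d + 2)*(d - 3)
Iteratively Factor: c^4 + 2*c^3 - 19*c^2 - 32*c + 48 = (c + 4)*(c^3 - 2*c^2 - 11*c + 12) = (c - 1)*(c + 4)*(c^2 - c - 12) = (c - 4)*(c - 1)*(c + 4)*(c + 3)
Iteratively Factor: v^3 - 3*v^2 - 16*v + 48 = (v - 3)*(v^2 - 16) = (v - 3)*(v + 4)*(v - 4)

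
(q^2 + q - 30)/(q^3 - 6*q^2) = (q^2 + q - 30)/(q^2*(q - 6))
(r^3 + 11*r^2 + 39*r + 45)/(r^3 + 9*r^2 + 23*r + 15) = (r + 3)/(r + 1)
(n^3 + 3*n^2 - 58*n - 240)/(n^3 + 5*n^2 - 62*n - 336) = (n + 5)/(n + 7)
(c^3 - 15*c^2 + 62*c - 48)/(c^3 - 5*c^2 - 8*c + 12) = (c - 8)/(c + 2)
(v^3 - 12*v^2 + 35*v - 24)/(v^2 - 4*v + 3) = v - 8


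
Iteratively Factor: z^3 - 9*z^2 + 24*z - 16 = (z - 4)*(z^2 - 5*z + 4) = (z - 4)*(z - 1)*(z - 4)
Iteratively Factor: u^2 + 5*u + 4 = (u + 4)*(u + 1)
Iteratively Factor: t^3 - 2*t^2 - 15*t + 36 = (t - 3)*(t^2 + t - 12) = (t - 3)*(t + 4)*(t - 3)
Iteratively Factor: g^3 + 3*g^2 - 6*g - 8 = (g + 1)*(g^2 + 2*g - 8) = (g - 2)*(g + 1)*(g + 4)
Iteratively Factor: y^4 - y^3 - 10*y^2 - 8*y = (y)*(y^3 - y^2 - 10*y - 8) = y*(y + 1)*(y^2 - 2*y - 8) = y*(y + 1)*(y + 2)*(y - 4)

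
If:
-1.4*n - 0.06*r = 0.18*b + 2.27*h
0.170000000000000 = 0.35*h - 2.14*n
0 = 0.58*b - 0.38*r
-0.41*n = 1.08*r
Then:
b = 0.02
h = 0.04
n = -0.07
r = 0.03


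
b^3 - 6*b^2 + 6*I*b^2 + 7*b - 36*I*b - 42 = (b - 6)*(b - I)*(b + 7*I)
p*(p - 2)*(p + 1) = p^3 - p^2 - 2*p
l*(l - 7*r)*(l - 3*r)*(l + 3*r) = l^4 - 7*l^3*r - 9*l^2*r^2 + 63*l*r^3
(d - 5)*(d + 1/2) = d^2 - 9*d/2 - 5/2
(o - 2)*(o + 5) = o^2 + 3*o - 10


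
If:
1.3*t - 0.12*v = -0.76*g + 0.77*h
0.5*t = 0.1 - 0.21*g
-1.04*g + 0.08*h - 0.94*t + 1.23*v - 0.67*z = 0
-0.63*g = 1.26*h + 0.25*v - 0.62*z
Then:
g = 0.586015571329269*z - 0.429273113263153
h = 0.0303779723634058*z + 0.231981624158036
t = 0.380294707570524 - 0.246126539958293*z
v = 0.850135779538676*z - 0.0874191403333573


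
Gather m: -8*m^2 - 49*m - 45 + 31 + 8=-8*m^2 - 49*m - 6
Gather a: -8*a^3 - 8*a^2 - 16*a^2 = -8*a^3 - 24*a^2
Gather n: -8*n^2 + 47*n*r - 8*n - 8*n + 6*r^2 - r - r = -8*n^2 + n*(47*r - 16) + 6*r^2 - 2*r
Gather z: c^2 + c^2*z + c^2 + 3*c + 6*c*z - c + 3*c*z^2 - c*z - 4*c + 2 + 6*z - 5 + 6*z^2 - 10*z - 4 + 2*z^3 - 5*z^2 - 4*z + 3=2*c^2 - 2*c + 2*z^3 + z^2*(3*c + 1) + z*(c^2 + 5*c - 8) - 4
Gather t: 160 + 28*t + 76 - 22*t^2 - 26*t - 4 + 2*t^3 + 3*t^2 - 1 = 2*t^3 - 19*t^2 + 2*t + 231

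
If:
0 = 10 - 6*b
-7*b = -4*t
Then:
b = 5/3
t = 35/12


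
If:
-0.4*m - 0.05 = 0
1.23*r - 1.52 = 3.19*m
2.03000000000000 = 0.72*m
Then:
No Solution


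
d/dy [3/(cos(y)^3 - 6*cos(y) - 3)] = 9*(cos(y)^2 - 2)*sin(y)/(-cos(y)^3 + 6*cos(y) + 3)^2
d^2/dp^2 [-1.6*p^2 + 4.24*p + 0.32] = -3.20000000000000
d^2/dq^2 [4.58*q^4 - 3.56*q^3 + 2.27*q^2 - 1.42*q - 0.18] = 54.96*q^2 - 21.36*q + 4.54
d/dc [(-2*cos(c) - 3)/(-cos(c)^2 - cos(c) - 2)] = (6*cos(c) + cos(2*c))*sin(c)/(cos(c)^2 + cos(c) + 2)^2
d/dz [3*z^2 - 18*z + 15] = 6*z - 18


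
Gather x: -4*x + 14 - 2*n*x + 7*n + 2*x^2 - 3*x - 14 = 7*n + 2*x^2 + x*(-2*n - 7)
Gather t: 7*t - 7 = 7*t - 7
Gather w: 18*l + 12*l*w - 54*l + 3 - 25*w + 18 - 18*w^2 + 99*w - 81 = -36*l - 18*w^2 + w*(12*l + 74) - 60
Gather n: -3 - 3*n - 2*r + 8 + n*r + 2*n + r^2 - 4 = n*(r - 1) + r^2 - 2*r + 1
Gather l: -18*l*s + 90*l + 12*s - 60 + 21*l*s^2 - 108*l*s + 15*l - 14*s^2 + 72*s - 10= l*(21*s^2 - 126*s + 105) - 14*s^2 + 84*s - 70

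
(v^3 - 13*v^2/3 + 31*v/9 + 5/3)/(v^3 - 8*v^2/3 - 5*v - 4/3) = (v^2 - 14*v/3 + 5)/(v^2 - 3*v - 4)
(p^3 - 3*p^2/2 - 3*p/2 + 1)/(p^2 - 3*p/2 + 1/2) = (p^2 - p - 2)/(p - 1)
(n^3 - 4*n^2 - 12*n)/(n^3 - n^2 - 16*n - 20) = n*(n - 6)/(n^2 - 3*n - 10)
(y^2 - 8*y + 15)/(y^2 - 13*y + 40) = (y - 3)/(y - 8)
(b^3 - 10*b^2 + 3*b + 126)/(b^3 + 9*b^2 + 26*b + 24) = (b^2 - 13*b + 42)/(b^2 + 6*b + 8)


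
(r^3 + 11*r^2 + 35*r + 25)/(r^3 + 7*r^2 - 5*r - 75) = (r + 1)/(r - 3)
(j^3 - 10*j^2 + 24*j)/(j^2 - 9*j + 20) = j*(j - 6)/(j - 5)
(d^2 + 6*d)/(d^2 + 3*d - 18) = d/(d - 3)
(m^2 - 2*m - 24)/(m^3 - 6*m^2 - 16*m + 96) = 1/(m - 4)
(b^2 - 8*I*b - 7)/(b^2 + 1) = (b - 7*I)/(b + I)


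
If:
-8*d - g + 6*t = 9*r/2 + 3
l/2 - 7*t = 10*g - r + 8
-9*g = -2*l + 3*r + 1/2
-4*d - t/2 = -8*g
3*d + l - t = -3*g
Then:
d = 19553/11374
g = 6839/11374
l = -63088/5687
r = -53265/5687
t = -500/121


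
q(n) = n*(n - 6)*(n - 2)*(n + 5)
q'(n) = n*(n - 6)*(n - 2) + n*(n - 6)*(n + 5) + n*(n - 2)*(n + 5) + (n - 6)*(n - 2)*(n + 5) = 4*n^3 - 9*n^2 - 56*n + 60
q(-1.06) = -90.23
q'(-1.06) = 104.48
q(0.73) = 28.00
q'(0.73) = 15.88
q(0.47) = 21.75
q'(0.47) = 32.11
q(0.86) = 29.53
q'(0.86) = 7.73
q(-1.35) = -121.33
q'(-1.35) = 109.36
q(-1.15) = -99.72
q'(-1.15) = 106.41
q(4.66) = -160.45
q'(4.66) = 8.38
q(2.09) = -5.21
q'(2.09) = -59.84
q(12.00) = 12240.00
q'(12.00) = 5004.00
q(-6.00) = 576.00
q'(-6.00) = -792.00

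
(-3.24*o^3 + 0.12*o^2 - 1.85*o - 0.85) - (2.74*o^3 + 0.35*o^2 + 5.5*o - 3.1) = -5.98*o^3 - 0.23*o^2 - 7.35*o + 2.25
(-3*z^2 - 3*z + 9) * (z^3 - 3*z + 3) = -3*z^5 - 3*z^4 + 18*z^3 - 36*z + 27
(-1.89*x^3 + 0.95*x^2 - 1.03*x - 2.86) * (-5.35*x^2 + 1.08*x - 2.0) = 10.1115*x^5 - 7.1237*x^4 + 10.3165*x^3 + 12.2886*x^2 - 1.0288*x + 5.72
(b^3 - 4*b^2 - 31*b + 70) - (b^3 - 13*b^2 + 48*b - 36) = 9*b^2 - 79*b + 106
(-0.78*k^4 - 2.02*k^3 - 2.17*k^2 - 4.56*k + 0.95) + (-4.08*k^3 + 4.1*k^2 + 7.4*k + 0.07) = -0.78*k^4 - 6.1*k^3 + 1.93*k^2 + 2.84*k + 1.02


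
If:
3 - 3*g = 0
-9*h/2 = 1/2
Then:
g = 1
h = -1/9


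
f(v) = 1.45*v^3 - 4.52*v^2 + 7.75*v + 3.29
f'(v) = 4.35*v^2 - 9.04*v + 7.75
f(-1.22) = -15.53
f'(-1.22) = 25.25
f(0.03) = 3.52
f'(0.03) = 7.48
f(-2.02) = -42.76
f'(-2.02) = 43.76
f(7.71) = 458.91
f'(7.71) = 196.63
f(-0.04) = 2.97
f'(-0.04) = 8.12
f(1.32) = 8.98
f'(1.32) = 3.40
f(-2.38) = -60.31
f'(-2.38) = 53.91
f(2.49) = 16.95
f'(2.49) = 12.21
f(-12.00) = -3246.19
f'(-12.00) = 742.63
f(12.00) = 1951.01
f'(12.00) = 525.67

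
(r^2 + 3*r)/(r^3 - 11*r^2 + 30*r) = (r + 3)/(r^2 - 11*r + 30)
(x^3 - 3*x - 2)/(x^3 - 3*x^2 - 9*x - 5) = (x - 2)/(x - 5)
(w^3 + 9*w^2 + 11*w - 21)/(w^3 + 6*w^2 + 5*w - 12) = (w + 7)/(w + 4)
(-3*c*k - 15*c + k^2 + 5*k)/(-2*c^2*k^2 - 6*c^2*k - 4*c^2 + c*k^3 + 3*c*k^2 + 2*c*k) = (3*c*k + 15*c - k^2 - 5*k)/(c*(2*c*k^2 + 6*c*k + 4*c - k^3 - 3*k^2 - 2*k))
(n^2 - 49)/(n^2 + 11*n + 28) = (n - 7)/(n + 4)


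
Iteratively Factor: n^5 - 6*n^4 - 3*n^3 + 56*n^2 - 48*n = (n - 1)*(n^4 - 5*n^3 - 8*n^2 + 48*n) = (n - 1)*(n + 3)*(n^3 - 8*n^2 + 16*n) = (n - 4)*(n - 1)*(n + 3)*(n^2 - 4*n) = (n - 4)^2*(n - 1)*(n + 3)*(n)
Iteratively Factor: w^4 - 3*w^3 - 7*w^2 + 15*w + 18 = (w + 2)*(w^3 - 5*w^2 + 3*w + 9) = (w - 3)*(w + 2)*(w^2 - 2*w - 3) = (w - 3)^2*(w + 2)*(w + 1)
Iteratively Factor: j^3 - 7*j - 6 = (j - 3)*(j^2 + 3*j + 2) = (j - 3)*(j + 2)*(j + 1)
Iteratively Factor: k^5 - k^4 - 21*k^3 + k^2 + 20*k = (k - 1)*(k^4 - 21*k^2 - 20*k) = (k - 5)*(k - 1)*(k^3 + 5*k^2 + 4*k) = (k - 5)*(k - 1)*(k + 4)*(k^2 + k) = (k - 5)*(k - 1)*(k + 1)*(k + 4)*(k)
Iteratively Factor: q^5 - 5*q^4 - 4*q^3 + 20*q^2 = (q - 2)*(q^4 - 3*q^3 - 10*q^2) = q*(q - 2)*(q^3 - 3*q^2 - 10*q) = q^2*(q - 2)*(q^2 - 3*q - 10) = q^2*(q - 5)*(q - 2)*(q + 2)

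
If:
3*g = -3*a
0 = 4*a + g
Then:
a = 0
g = 0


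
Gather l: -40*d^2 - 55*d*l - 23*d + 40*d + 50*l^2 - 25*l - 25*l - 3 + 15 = -40*d^2 + 17*d + 50*l^2 + l*(-55*d - 50) + 12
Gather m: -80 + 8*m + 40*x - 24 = 8*m + 40*x - 104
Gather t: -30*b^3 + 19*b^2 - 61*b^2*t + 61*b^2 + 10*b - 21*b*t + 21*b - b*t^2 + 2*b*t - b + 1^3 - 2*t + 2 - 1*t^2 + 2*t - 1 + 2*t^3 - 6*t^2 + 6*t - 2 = -30*b^3 + 80*b^2 + 30*b + 2*t^3 + t^2*(-b - 7) + t*(-61*b^2 - 19*b + 6)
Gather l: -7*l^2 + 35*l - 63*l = -7*l^2 - 28*l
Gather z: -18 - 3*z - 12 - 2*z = -5*z - 30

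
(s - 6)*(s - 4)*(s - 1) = s^3 - 11*s^2 + 34*s - 24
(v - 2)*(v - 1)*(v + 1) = v^3 - 2*v^2 - v + 2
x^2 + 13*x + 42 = (x + 6)*(x + 7)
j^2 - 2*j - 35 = (j - 7)*(j + 5)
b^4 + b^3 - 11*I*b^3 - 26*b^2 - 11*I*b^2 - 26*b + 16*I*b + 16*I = (b - 8*I)*(b - 2*I)*(-I*b - I)*(I*b + 1)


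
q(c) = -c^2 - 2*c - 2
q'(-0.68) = -0.64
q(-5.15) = -18.22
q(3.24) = -18.98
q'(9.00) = -20.00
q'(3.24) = -8.48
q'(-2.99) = 3.98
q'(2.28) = -6.56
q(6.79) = -61.68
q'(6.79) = -15.58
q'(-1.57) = 1.14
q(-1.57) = -1.32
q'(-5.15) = 8.30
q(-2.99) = -4.96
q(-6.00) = -26.00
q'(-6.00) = 10.00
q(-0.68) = -1.10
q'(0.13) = -2.26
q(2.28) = -11.76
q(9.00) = -101.00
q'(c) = -2*c - 2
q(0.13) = -2.28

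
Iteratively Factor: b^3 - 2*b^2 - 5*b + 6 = (b + 2)*(b^2 - 4*b + 3) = (b - 1)*(b + 2)*(b - 3)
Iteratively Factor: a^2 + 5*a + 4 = (a + 4)*(a + 1)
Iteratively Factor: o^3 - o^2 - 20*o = (o - 5)*(o^2 + 4*o) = o*(o - 5)*(o + 4)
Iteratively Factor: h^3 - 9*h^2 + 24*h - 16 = (h - 4)*(h^2 - 5*h + 4) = (h - 4)*(h - 1)*(h - 4)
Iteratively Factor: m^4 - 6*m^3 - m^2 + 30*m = (m + 2)*(m^3 - 8*m^2 + 15*m) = (m - 5)*(m + 2)*(m^2 - 3*m) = m*(m - 5)*(m + 2)*(m - 3)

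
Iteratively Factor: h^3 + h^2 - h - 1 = (h + 1)*(h^2 - 1) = (h - 1)*(h + 1)*(h + 1)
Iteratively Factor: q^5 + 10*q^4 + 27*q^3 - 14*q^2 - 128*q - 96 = (q - 2)*(q^4 + 12*q^3 + 51*q^2 + 88*q + 48) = (q - 2)*(q + 4)*(q^3 + 8*q^2 + 19*q + 12) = (q - 2)*(q + 4)^2*(q^2 + 4*q + 3) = (q - 2)*(q + 1)*(q + 4)^2*(q + 3)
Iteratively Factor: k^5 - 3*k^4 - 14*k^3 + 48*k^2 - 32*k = (k)*(k^4 - 3*k^3 - 14*k^2 + 48*k - 32) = k*(k - 2)*(k^3 - k^2 - 16*k + 16) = k*(k - 4)*(k - 2)*(k^2 + 3*k - 4) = k*(k - 4)*(k - 2)*(k + 4)*(k - 1)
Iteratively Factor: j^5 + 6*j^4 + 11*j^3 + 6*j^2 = (j + 2)*(j^4 + 4*j^3 + 3*j^2) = (j + 2)*(j + 3)*(j^3 + j^2) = j*(j + 2)*(j + 3)*(j^2 + j) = j^2*(j + 2)*(j + 3)*(j + 1)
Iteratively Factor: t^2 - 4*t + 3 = (t - 1)*(t - 3)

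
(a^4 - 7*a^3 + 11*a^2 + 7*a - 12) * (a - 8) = a^5 - 15*a^4 + 67*a^3 - 81*a^2 - 68*a + 96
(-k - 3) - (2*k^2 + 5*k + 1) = -2*k^2 - 6*k - 4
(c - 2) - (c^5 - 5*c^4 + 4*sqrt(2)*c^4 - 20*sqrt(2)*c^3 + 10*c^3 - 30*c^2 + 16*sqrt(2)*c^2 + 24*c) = -c^5 - 4*sqrt(2)*c^4 + 5*c^4 - 10*c^3 + 20*sqrt(2)*c^3 - 16*sqrt(2)*c^2 + 30*c^2 - 23*c - 2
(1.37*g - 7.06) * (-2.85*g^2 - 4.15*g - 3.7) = -3.9045*g^3 + 14.4355*g^2 + 24.23*g + 26.122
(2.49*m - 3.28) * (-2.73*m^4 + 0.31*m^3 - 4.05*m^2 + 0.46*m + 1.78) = -6.7977*m^5 + 9.7263*m^4 - 11.1013*m^3 + 14.4294*m^2 + 2.9234*m - 5.8384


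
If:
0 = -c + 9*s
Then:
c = 9*s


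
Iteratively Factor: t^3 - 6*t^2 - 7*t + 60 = (t + 3)*(t^2 - 9*t + 20) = (t - 4)*(t + 3)*(t - 5)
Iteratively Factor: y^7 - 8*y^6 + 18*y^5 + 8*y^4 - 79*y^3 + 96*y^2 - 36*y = (y - 1)*(y^6 - 7*y^5 + 11*y^4 + 19*y^3 - 60*y^2 + 36*y) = (y - 2)*(y - 1)*(y^5 - 5*y^4 + y^3 + 21*y^2 - 18*y) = (y - 3)*(y - 2)*(y - 1)*(y^4 - 2*y^3 - 5*y^2 + 6*y) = (y - 3)*(y - 2)*(y - 1)*(y + 2)*(y^3 - 4*y^2 + 3*y) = (y - 3)*(y - 2)*(y - 1)^2*(y + 2)*(y^2 - 3*y) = y*(y - 3)*(y - 2)*(y - 1)^2*(y + 2)*(y - 3)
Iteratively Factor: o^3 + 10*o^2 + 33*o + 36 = (o + 3)*(o^2 + 7*o + 12) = (o + 3)*(o + 4)*(o + 3)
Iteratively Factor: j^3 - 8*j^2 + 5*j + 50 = (j + 2)*(j^2 - 10*j + 25) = (j - 5)*(j + 2)*(j - 5)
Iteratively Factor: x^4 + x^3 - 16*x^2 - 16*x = (x + 4)*(x^3 - 3*x^2 - 4*x) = x*(x + 4)*(x^2 - 3*x - 4) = x*(x - 4)*(x + 4)*(x + 1)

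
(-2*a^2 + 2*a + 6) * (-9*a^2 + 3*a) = 18*a^4 - 24*a^3 - 48*a^2 + 18*a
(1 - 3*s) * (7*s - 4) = -21*s^2 + 19*s - 4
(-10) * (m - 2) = 20 - 10*m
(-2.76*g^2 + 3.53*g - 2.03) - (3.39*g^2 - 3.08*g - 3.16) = -6.15*g^2 + 6.61*g + 1.13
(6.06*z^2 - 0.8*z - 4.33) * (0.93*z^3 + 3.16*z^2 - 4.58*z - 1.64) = 5.6358*z^5 + 18.4056*z^4 - 34.3097*z^3 - 19.9572*z^2 + 21.1434*z + 7.1012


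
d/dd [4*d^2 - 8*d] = 8*d - 8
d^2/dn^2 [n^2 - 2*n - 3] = 2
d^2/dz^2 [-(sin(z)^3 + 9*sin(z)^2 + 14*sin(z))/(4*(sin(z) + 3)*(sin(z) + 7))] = (sin(z)^4 + 9*sin(z)^3 + 30*sin(z)^2 + 18*sin(z) - 6)/(4*(sin(z) + 3)^3)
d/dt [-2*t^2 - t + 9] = -4*t - 1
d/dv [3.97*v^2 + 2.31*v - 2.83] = 7.94*v + 2.31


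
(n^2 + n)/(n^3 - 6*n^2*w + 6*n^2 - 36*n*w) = (n + 1)/(n^2 - 6*n*w + 6*n - 36*w)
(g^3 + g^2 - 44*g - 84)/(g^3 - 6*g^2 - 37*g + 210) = (g + 2)/(g - 5)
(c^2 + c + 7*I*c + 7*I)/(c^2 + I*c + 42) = (c + 1)/(c - 6*I)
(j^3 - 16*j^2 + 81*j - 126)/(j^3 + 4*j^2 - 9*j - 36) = (j^2 - 13*j + 42)/(j^2 + 7*j + 12)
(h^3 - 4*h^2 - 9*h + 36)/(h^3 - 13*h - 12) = (h - 3)/(h + 1)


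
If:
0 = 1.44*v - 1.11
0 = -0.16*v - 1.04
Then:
No Solution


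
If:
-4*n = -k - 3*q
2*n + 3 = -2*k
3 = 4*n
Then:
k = -9/4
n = 3/4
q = 7/4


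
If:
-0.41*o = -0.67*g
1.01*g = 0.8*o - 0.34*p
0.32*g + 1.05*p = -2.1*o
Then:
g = 0.00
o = 0.00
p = 0.00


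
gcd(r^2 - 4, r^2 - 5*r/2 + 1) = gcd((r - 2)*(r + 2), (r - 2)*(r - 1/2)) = r - 2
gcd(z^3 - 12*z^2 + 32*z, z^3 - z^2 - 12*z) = z^2 - 4*z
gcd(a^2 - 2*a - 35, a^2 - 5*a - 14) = a - 7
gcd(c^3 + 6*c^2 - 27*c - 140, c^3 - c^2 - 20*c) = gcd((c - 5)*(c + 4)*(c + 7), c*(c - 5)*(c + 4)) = c^2 - c - 20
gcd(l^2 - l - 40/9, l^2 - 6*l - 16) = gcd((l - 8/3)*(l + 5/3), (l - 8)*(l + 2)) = 1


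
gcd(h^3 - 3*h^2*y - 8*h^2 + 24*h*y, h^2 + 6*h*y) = h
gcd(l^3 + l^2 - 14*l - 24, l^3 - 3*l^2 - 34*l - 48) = l^2 + 5*l + 6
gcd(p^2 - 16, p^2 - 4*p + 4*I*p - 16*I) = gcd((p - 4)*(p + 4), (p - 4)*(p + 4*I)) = p - 4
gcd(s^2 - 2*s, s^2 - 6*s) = s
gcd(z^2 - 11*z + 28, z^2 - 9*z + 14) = z - 7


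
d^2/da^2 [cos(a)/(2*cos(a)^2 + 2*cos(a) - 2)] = ((1 - cos(a)^2)^2 - cos(a)^5 - 4*cos(a)^3 + cos(a)^2 + 5*cos(a) + 1)/(2*(cos(a)^2 + cos(a) - 1)^3)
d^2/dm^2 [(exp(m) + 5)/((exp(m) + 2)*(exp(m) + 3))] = (exp(4*m) + 15*exp(3*m) + 39*exp(2*m) - 25*exp(m) - 114)*exp(m)/(exp(6*m) + 15*exp(5*m) + 93*exp(4*m) + 305*exp(3*m) + 558*exp(2*m) + 540*exp(m) + 216)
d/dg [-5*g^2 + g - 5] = 1 - 10*g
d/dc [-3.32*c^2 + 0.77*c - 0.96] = 0.77 - 6.64*c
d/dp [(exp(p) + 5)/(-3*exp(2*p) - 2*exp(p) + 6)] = (3*exp(2*p) + 30*exp(p) + 16)*exp(p)/(9*exp(4*p) + 12*exp(3*p) - 32*exp(2*p) - 24*exp(p) + 36)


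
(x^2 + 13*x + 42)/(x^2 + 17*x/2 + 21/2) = 2*(x + 6)/(2*x + 3)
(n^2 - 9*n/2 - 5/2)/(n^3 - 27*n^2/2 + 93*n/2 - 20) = (2*n + 1)/(2*n^2 - 17*n + 8)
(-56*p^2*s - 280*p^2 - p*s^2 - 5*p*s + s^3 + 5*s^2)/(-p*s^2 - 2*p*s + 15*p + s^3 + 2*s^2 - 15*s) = (56*p^2 + p*s - s^2)/(p*s - 3*p - s^2 + 3*s)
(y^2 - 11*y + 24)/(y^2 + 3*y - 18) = (y - 8)/(y + 6)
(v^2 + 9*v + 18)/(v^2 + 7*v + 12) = (v + 6)/(v + 4)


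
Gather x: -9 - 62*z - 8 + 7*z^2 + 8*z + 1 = 7*z^2 - 54*z - 16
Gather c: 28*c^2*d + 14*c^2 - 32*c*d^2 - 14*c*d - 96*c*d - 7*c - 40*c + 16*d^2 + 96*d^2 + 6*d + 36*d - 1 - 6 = c^2*(28*d + 14) + c*(-32*d^2 - 110*d - 47) + 112*d^2 + 42*d - 7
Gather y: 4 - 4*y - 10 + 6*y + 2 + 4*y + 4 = 6*y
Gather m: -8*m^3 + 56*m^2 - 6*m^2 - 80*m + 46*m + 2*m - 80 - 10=-8*m^3 + 50*m^2 - 32*m - 90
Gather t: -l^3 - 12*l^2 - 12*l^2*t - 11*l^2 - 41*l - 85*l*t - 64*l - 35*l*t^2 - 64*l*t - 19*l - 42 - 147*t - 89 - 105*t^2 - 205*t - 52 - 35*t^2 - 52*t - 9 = -l^3 - 23*l^2 - 124*l + t^2*(-35*l - 140) + t*(-12*l^2 - 149*l - 404) - 192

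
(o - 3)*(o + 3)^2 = o^3 + 3*o^2 - 9*o - 27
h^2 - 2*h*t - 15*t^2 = (h - 5*t)*(h + 3*t)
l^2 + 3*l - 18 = (l - 3)*(l + 6)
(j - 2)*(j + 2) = j^2 - 4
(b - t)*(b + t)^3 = b^4 + 2*b^3*t - 2*b*t^3 - t^4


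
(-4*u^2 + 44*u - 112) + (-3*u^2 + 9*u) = -7*u^2 + 53*u - 112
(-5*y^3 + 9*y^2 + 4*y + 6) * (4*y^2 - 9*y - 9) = -20*y^5 + 81*y^4 - 20*y^3 - 93*y^2 - 90*y - 54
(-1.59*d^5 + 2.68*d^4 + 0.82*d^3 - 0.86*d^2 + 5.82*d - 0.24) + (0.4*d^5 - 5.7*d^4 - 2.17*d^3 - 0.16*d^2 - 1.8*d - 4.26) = -1.19*d^5 - 3.02*d^4 - 1.35*d^3 - 1.02*d^2 + 4.02*d - 4.5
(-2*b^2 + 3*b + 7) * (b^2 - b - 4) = -2*b^4 + 5*b^3 + 12*b^2 - 19*b - 28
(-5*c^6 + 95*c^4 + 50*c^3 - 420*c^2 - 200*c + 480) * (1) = -5*c^6 + 95*c^4 + 50*c^3 - 420*c^2 - 200*c + 480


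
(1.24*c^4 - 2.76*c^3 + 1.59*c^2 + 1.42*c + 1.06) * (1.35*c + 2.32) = 1.674*c^5 - 0.8492*c^4 - 4.2567*c^3 + 5.6058*c^2 + 4.7254*c + 2.4592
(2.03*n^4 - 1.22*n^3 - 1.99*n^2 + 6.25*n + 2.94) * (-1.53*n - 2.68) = -3.1059*n^5 - 3.5738*n^4 + 6.3143*n^3 - 4.2293*n^2 - 21.2482*n - 7.8792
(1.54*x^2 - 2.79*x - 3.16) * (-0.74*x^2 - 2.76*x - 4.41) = -1.1396*x^4 - 2.1858*x^3 + 3.2474*x^2 + 21.0255*x + 13.9356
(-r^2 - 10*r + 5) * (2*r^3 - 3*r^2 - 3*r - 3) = -2*r^5 - 17*r^4 + 43*r^3 + 18*r^2 + 15*r - 15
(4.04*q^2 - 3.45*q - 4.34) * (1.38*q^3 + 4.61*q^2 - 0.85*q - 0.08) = 5.5752*q^5 + 13.8634*q^4 - 25.3277*q^3 - 17.3981*q^2 + 3.965*q + 0.3472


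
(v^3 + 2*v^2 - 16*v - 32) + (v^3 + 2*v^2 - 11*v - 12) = 2*v^3 + 4*v^2 - 27*v - 44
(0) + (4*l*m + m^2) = 4*l*m + m^2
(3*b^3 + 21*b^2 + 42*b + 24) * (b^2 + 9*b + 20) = 3*b^5 + 48*b^4 + 291*b^3 + 822*b^2 + 1056*b + 480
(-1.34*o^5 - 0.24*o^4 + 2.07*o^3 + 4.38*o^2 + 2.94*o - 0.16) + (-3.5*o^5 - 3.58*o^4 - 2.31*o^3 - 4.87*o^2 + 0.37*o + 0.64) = -4.84*o^5 - 3.82*o^4 - 0.24*o^3 - 0.49*o^2 + 3.31*o + 0.48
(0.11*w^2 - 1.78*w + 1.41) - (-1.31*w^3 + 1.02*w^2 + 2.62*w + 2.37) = 1.31*w^3 - 0.91*w^2 - 4.4*w - 0.96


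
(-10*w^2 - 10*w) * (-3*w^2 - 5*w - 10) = 30*w^4 + 80*w^3 + 150*w^2 + 100*w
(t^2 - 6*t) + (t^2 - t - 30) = 2*t^2 - 7*t - 30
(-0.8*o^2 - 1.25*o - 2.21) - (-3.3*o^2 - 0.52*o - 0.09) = 2.5*o^2 - 0.73*o - 2.12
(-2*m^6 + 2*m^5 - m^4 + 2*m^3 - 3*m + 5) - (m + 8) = -2*m^6 + 2*m^5 - m^4 + 2*m^3 - 4*m - 3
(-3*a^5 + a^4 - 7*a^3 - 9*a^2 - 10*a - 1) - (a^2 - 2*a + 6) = -3*a^5 + a^4 - 7*a^3 - 10*a^2 - 8*a - 7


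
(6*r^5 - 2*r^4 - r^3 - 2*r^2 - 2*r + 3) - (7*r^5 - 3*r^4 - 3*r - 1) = -r^5 + r^4 - r^3 - 2*r^2 + r + 4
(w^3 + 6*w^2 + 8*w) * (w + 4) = w^4 + 10*w^3 + 32*w^2 + 32*w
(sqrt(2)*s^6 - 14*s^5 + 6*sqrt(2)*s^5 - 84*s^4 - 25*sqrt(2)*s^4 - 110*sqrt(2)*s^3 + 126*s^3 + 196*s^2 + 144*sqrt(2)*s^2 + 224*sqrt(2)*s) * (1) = sqrt(2)*s^6 - 14*s^5 + 6*sqrt(2)*s^5 - 84*s^4 - 25*sqrt(2)*s^4 - 110*sqrt(2)*s^3 + 126*s^3 + 196*s^2 + 144*sqrt(2)*s^2 + 224*sqrt(2)*s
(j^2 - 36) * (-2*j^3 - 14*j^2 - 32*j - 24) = -2*j^5 - 14*j^4 + 40*j^3 + 480*j^2 + 1152*j + 864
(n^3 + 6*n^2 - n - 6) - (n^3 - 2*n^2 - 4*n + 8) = 8*n^2 + 3*n - 14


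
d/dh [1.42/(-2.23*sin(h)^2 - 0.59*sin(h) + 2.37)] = (6.3332*sin(h) + 0.8378)*cos(h)/(2.23*sin(h)^2 + 0.59*sin(h) - 2.37)^2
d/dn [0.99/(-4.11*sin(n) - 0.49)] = 4.0689*cos(n)/(4.11*sin(n) + 0.49)^2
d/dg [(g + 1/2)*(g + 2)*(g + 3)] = 3*g^2 + 11*g + 17/2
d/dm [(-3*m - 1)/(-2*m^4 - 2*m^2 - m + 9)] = (6*m^4 + 6*m^2 + 3*m - (3*m + 1)*(8*m^3 + 4*m + 1) - 27)/(2*m^4 + 2*m^2 + m - 9)^2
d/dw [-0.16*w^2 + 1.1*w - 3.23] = 1.1 - 0.32*w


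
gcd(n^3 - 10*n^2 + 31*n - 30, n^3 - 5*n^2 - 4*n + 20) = n^2 - 7*n + 10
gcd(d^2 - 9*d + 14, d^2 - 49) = d - 7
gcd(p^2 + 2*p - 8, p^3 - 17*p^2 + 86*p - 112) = p - 2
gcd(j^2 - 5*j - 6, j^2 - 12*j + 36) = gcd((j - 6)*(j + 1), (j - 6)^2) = j - 6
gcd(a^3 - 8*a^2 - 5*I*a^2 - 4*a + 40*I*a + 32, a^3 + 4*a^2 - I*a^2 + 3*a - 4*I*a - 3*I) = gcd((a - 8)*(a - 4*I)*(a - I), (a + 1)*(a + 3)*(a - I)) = a - I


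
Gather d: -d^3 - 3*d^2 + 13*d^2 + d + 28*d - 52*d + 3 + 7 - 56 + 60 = -d^3 + 10*d^2 - 23*d + 14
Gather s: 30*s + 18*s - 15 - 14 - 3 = 48*s - 32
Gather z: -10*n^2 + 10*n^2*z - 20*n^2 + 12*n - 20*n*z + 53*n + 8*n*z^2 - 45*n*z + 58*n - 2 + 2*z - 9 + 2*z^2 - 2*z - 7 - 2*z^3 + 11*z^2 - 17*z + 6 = -30*n^2 + 123*n - 2*z^3 + z^2*(8*n + 13) + z*(10*n^2 - 65*n - 17) - 12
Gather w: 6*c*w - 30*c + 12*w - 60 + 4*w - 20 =-30*c + w*(6*c + 16) - 80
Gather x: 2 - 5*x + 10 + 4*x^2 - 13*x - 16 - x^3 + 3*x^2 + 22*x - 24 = -x^3 + 7*x^2 + 4*x - 28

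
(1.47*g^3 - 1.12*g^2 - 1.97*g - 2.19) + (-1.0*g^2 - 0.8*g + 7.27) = 1.47*g^3 - 2.12*g^2 - 2.77*g + 5.08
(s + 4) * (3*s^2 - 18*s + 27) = 3*s^3 - 6*s^2 - 45*s + 108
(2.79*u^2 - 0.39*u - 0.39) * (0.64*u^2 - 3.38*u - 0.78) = 1.7856*u^4 - 9.6798*u^3 - 1.1076*u^2 + 1.6224*u + 0.3042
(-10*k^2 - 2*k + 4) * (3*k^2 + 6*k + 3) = -30*k^4 - 66*k^3 - 30*k^2 + 18*k + 12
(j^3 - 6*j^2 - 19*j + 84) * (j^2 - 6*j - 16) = j^5 - 12*j^4 + j^3 + 294*j^2 - 200*j - 1344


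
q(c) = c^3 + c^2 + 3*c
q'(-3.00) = 24.00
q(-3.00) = -27.00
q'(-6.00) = 99.00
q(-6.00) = -198.00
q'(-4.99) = 67.72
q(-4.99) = -114.32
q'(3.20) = 40.12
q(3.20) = 52.61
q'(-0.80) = 3.32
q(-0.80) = -2.27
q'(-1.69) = 8.19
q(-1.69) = -7.04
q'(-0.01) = 2.98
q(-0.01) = -0.03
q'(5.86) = 117.74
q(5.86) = 253.15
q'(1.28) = 10.48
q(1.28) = 7.58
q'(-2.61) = 18.22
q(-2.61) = -18.80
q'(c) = 3*c^2 + 2*c + 3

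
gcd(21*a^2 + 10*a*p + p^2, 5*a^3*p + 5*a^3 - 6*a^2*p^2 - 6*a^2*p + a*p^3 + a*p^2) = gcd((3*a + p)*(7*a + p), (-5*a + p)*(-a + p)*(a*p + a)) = 1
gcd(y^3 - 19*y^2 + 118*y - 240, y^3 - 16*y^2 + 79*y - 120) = y^2 - 13*y + 40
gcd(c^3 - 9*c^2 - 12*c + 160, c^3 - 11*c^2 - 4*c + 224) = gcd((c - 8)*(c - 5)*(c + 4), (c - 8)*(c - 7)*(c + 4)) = c^2 - 4*c - 32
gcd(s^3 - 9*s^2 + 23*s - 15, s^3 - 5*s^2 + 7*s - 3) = s^2 - 4*s + 3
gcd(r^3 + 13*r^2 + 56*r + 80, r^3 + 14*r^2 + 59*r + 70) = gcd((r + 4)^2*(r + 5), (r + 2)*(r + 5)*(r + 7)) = r + 5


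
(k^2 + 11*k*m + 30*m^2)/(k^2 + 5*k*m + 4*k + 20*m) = (k + 6*m)/(k + 4)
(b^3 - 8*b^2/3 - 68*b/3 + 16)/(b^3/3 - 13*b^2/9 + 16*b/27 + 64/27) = 9*(3*b^3 - 8*b^2 - 68*b + 48)/(9*b^3 - 39*b^2 + 16*b + 64)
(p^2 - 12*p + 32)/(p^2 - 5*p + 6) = (p^2 - 12*p + 32)/(p^2 - 5*p + 6)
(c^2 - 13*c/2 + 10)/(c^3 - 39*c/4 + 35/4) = 2*(c - 4)/(2*c^2 + 5*c - 7)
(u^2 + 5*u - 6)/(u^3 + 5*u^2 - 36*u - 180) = (u - 1)/(u^2 - u - 30)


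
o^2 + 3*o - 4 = (o - 1)*(o + 4)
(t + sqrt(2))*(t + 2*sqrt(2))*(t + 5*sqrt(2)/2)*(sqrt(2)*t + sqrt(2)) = sqrt(2)*t^4 + sqrt(2)*t^3 + 11*t^3 + 11*t^2 + 19*sqrt(2)*t^2 + 20*t + 19*sqrt(2)*t + 20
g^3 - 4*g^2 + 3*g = g*(g - 3)*(g - 1)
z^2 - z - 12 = (z - 4)*(z + 3)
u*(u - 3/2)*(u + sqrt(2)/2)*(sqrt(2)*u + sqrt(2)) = sqrt(2)*u^4 - sqrt(2)*u^3/2 + u^3 - 3*sqrt(2)*u^2/2 - u^2/2 - 3*u/2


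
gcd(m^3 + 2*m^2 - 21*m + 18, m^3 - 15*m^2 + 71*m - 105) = m - 3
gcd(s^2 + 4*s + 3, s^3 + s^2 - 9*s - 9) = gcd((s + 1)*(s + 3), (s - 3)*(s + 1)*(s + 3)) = s^2 + 4*s + 3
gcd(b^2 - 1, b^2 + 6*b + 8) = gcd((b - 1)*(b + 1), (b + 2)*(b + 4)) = 1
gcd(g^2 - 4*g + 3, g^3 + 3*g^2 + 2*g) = 1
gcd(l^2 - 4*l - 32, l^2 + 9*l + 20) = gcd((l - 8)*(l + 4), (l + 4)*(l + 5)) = l + 4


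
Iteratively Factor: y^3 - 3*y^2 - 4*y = (y)*(y^2 - 3*y - 4) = y*(y + 1)*(y - 4)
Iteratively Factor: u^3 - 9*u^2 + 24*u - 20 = (u - 2)*(u^2 - 7*u + 10) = (u - 5)*(u - 2)*(u - 2)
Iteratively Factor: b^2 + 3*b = (b + 3)*(b)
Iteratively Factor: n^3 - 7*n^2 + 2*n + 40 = (n - 5)*(n^2 - 2*n - 8) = (n - 5)*(n - 4)*(n + 2)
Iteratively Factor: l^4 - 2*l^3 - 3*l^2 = (l - 3)*(l^3 + l^2) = (l - 3)*(l + 1)*(l^2) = l*(l - 3)*(l + 1)*(l)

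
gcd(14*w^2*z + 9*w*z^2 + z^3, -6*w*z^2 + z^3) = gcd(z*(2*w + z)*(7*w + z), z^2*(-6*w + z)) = z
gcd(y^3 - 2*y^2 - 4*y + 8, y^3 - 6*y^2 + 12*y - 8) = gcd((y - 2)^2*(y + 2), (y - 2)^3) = y^2 - 4*y + 4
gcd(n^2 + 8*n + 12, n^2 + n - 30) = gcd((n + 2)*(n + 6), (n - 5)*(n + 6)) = n + 6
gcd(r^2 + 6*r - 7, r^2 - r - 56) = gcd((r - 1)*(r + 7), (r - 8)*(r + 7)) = r + 7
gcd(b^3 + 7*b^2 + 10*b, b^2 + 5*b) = b^2 + 5*b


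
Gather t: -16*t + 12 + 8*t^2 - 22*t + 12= 8*t^2 - 38*t + 24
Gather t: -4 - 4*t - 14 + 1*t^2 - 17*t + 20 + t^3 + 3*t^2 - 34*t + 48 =t^3 + 4*t^2 - 55*t + 50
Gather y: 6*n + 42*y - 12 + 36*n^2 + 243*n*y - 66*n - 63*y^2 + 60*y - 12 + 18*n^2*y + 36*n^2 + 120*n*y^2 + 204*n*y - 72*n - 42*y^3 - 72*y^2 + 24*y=72*n^2 - 132*n - 42*y^3 + y^2*(120*n - 135) + y*(18*n^2 + 447*n + 126) - 24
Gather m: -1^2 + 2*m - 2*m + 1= 0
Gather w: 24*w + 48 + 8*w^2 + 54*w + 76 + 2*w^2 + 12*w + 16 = 10*w^2 + 90*w + 140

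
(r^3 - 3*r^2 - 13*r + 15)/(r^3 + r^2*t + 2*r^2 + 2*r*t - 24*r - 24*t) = (r^3 - 3*r^2 - 13*r + 15)/(r^3 + r^2*t + 2*r^2 + 2*r*t - 24*r - 24*t)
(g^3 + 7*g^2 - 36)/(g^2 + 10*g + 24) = (g^2 + g - 6)/(g + 4)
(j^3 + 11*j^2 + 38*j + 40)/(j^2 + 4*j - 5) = (j^2 + 6*j + 8)/(j - 1)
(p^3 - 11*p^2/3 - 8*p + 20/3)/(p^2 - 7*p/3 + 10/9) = 3*(p^2 - 3*p - 10)/(3*p - 5)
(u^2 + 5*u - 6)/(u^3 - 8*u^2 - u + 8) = (u + 6)/(u^2 - 7*u - 8)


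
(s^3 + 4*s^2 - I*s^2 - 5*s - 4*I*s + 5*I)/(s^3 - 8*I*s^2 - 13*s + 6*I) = (s^2 + 4*s - 5)/(s^2 - 7*I*s - 6)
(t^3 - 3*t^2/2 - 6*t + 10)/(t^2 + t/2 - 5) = t - 2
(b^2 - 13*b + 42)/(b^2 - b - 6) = (-b^2 + 13*b - 42)/(-b^2 + b + 6)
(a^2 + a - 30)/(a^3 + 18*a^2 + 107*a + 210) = (a - 5)/(a^2 + 12*a + 35)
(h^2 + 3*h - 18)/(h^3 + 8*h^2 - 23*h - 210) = (h - 3)/(h^2 + 2*h - 35)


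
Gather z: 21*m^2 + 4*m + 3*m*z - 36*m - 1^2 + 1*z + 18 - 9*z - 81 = 21*m^2 - 32*m + z*(3*m - 8) - 64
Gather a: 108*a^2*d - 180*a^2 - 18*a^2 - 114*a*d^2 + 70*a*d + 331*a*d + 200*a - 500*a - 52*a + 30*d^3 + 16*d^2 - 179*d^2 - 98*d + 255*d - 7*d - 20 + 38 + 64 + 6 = a^2*(108*d - 198) + a*(-114*d^2 + 401*d - 352) + 30*d^3 - 163*d^2 + 150*d + 88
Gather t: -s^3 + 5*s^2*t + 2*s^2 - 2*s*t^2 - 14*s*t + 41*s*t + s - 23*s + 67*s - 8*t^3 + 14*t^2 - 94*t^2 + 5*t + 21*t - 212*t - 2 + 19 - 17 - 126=-s^3 + 2*s^2 + 45*s - 8*t^3 + t^2*(-2*s - 80) + t*(5*s^2 + 27*s - 186) - 126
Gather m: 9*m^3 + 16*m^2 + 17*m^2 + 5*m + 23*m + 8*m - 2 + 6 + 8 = 9*m^3 + 33*m^2 + 36*m + 12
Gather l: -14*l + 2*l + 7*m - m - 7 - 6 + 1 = -12*l + 6*m - 12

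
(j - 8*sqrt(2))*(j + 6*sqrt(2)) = j^2 - 2*sqrt(2)*j - 96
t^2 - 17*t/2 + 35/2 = (t - 5)*(t - 7/2)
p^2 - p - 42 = (p - 7)*(p + 6)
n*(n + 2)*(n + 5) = n^3 + 7*n^2 + 10*n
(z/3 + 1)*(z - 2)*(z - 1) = z^3/3 - 7*z/3 + 2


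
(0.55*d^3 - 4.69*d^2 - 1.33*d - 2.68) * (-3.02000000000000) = -1.661*d^3 + 14.1638*d^2 + 4.0166*d + 8.0936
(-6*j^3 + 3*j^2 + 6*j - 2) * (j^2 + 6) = -6*j^5 + 3*j^4 - 30*j^3 + 16*j^2 + 36*j - 12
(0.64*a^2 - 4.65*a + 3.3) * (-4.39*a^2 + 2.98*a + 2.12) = -2.8096*a^4 + 22.3207*a^3 - 26.9872*a^2 - 0.0240000000000009*a + 6.996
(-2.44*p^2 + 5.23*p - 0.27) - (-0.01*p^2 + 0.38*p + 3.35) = -2.43*p^2 + 4.85*p - 3.62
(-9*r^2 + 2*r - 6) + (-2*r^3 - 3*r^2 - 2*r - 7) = -2*r^3 - 12*r^2 - 13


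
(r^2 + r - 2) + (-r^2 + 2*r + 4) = 3*r + 2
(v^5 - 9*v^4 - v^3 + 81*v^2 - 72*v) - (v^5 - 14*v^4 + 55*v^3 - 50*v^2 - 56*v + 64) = 5*v^4 - 56*v^3 + 131*v^2 - 16*v - 64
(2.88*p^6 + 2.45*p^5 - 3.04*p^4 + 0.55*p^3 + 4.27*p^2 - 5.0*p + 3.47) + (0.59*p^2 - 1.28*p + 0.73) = 2.88*p^6 + 2.45*p^5 - 3.04*p^4 + 0.55*p^3 + 4.86*p^2 - 6.28*p + 4.2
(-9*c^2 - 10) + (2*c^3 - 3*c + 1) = 2*c^3 - 9*c^2 - 3*c - 9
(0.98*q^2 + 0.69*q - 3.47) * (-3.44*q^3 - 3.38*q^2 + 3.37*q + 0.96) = -3.3712*q^5 - 5.686*q^4 + 12.9072*q^3 + 14.9947*q^2 - 11.0315*q - 3.3312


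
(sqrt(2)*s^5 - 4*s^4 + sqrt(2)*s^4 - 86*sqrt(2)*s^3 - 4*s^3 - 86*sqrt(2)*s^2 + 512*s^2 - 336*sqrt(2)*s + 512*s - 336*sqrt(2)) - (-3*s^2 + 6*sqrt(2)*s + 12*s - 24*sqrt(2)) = sqrt(2)*s^5 - 4*s^4 + sqrt(2)*s^4 - 86*sqrt(2)*s^3 - 4*s^3 - 86*sqrt(2)*s^2 + 515*s^2 - 342*sqrt(2)*s + 500*s - 312*sqrt(2)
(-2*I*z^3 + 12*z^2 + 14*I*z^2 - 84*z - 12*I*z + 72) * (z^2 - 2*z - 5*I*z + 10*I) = -2*I*z^5 + 2*z^4 + 18*I*z^4 - 18*z^3 - 100*I*z^3 + 40*z^2 + 564*I*z^2 - 24*z - 1200*I*z + 720*I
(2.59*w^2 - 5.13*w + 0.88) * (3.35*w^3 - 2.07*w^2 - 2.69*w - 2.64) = 8.6765*w^5 - 22.5468*w^4 + 6.6*w^3 + 5.1405*w^2 + 11.176*w - 2.3232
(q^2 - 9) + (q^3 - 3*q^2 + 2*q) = q^3 - 2*q^2 + 2*q - 9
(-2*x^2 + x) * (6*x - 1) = -12*x^3 + 8*x^2 - x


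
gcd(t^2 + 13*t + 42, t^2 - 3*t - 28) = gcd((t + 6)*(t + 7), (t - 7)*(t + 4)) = 1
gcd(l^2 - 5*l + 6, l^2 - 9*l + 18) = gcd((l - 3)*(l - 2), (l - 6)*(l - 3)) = l - 3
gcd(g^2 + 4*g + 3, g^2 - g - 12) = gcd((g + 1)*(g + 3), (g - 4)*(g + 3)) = g + 3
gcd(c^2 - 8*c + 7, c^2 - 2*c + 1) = c - 1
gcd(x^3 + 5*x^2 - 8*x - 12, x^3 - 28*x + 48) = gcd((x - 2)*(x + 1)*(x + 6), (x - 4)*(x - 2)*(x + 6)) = x^2 + 4*x - 12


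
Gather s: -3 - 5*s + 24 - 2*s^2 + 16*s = -2*s^2 + 11*s + 21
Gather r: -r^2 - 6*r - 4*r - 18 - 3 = -r^2 - 10*r - 21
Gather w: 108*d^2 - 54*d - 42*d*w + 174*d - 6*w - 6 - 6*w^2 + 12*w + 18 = 108*d^2 + 120*d - 6*w^2 + w*(6 - 42*d) + 12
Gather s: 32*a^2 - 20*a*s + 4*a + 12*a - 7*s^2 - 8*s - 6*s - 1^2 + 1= 32*a^2 + 16*a - 7*s^2 + s*(-20*a - 14)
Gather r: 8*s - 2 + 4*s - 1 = 12*s - 3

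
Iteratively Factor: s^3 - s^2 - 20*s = (s)*(s^2 - s - 20) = s*(s + 4)*(s - 5)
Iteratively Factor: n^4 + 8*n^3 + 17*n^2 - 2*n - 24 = (n + 2)*(n^3 + 6*n^2 + 5*n - 12) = (n + 2)*(n + 4)*(n^2 + 2*n - 3) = (n - 1)*(n + 2)*(n + 4)*(n + 3)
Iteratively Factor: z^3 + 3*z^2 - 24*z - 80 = (z + 4)*(z^2 - z - 20) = (z - 5)*(z + 4)*(z + 4)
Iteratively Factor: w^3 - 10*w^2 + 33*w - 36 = (w - 3)*(w^2 - 7*w + 12) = (w - 3)^2*(w - 4)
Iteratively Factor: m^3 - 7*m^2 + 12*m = (m - 4)*(m^2 - 3*m) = (m - 4)*(m - 3)*(m)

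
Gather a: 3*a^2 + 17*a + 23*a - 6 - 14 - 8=3*a^2 + 40*a - 28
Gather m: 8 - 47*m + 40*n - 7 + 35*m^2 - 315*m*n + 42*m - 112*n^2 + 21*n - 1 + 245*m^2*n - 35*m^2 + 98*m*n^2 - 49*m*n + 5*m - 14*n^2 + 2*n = 245*m^2*n + m*(98*n^2 - 364*n) - 126*n^2 + 63*n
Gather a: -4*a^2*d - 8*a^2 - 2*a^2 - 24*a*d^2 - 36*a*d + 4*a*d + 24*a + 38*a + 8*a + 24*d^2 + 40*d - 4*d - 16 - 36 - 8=a^2*(-4*d - 10) + a*(-24*d^2 - 32*d + 70) + 24*d^2 + 36*d - 60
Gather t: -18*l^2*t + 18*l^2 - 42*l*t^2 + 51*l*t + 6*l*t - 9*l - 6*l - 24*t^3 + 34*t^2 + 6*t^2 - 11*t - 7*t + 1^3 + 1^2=18*l^2 - 15*l - 24*t^3 + t^2*(40 - 42*l) + t*(-18*l^2 + 57*l - 18) + 2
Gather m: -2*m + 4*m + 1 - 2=2*m - 1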